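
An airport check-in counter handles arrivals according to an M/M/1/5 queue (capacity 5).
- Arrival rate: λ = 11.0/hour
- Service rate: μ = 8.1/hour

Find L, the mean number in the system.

ρ = λ/μ = 11.0/8.1 = 1.35802
P₀ = (1-ρ)/(1-ρ^(K+1)) = (1-1.35802)/(1-1.35802^6) = -0.3580/-5.2724 = 0.06790
P_K = P₀×ρ^K = 0.06790 × 1.35802^5 = 0.06790 × 4.6188 = 0.3136
L = ρ[1 - (K+1)ρ^K + Kρ^(K+1)] / [(1-ρ)(1-ρ^(K+1))]
L = 1.35802 × (1 - 6×4.61882 + 5×6.27245) / ((1 - 1.35802) × (1 - 6.27245)) = 3.3449 passengers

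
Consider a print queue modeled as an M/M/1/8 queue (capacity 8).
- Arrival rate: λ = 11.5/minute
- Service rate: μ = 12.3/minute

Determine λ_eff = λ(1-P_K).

ρ = λ/μ = 11.5/12.3 = 0.93496
P₀ = (1-ρ)/(1-ρ^(K+1)) = (1-0.93496)/(1-0.93496^9) = 0.06504/0.4541 = 0.1432
P_K = P₀×ρ^K = 0.14324 × 0.93496^8 = 0.14324 × 0.58391 = 0.08364
λ_eff = λ(1-P_K) = 11.5 × (1 - 0.083637) = 11.5 × 0.916363 = 10.5382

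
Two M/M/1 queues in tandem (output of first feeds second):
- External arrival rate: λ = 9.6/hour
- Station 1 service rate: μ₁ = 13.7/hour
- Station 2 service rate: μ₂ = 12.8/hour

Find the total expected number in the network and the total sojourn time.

By Jackson's theorem, each station behaves as independent M/M/1.
Station 1: ρ₁ = 9.6/13.7 = 0.7007, L₁ = ρ₁/(1-ρ₁) = λ/(μ₁-λ) = 9.6/4.10 = 2.3415
Station 2: ρ₂ = 9.6/12.8 = 0.7500, L₂ = ρ₂/(1-ρ₂) = λ/(μ₂-λ) = 9.6/3.20 = 3.0000
Total: L = L₁ + L₂ = 2.3415 + 3.0000 = 5.3415
W = L/λ = 5.3415/9.6 = 0.5564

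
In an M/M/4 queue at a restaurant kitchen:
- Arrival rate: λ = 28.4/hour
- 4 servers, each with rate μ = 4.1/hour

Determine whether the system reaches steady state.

Stability requires ρ = λ/(cμ) < 1
ρ = 28.4/(4 × 4.1) = 28.4/16.40 = 1.7317
Since 1.7317 ≥ 1, the system is UNSTABLE.
Need c > λ/μ = 28.4/4.1 = 6.93.
Minimum servers needed: c = 7.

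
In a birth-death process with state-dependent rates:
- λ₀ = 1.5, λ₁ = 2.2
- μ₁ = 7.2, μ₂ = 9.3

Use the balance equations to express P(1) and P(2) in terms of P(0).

Balance equations:
State 0: λ₀P₀ = μ₁P₁ → P₁ = (λ₀/μ₁)P₀ = (1.5/7.2)P₀ = 0.2083P₀
State 1: P₂ = (λ₀λ₁)/(μ₁μ₂)P₀ = (1.5×2.2)/(7.2×9.3)P₀ = 0.04928P₀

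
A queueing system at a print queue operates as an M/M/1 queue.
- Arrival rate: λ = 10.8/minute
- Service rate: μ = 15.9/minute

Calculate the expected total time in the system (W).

First, compute utilization: ρ = λ/μ = 10.8/15.9 = 0.6792
For M/M/1: W = 1/(μ-λ)
W = 1/(15.9-10.8) = 1/5.10
W = 0.1961 minutes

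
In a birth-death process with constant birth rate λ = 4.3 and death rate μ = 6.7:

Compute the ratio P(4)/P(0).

For constant rates: P(n)/P(0) = (λ/μ)^n
P(4)/P(0) = (4.3/6.7)^4 = 0.6418^4 = 0.1697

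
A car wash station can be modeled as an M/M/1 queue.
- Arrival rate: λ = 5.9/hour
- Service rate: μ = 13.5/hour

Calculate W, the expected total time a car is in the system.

First, compute utilization: ρ = λ/μ = 5.9/13.5 = 0.4370
For M/M/1: W = 1/(μ-λ)
W = 1/(13.5-5.9) = 1/7.60
W = 0.1316 hours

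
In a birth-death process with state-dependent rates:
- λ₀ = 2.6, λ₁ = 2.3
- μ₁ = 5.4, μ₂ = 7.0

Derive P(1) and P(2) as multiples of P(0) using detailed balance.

Balance equations:
State 0: λ₀P₀ = μ₁P₁ → P₁ = (λ₀/μ₁)P₀ = (2.6/5.4)P₀ = 0.4815P₀
State 1: P₂ = (λ₀λ₁)/(μ₁μ₂)P₀ = (2.6×2.3)/(5.4×7.0)P₀ = 0.1582P₀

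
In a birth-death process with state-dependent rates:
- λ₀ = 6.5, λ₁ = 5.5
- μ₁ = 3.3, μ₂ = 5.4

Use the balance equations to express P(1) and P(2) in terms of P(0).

Balance equations:
State 0: λ₀P₀ = μ₁P₁ → P₁ = (λ₀/μ₁)P₀ = (6.5/3.3)P₀ = 1.9697P₀
State 1: P₂ = (λ₀λ₁)/(μ₁μ₂)P₀ = (6.5×5.5)/(3.3×5.4)P₀ = 2.0062P₀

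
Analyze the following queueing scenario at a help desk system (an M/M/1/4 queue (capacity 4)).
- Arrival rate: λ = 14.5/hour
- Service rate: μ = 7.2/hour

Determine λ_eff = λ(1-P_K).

ρ = λ/μ = 14.5/7.2 = 2.0139
P₀ = (1-ρ)/(1-ρ^(K+1)) = (1-2.0139)/(1-2.0139^5) = -1.0139/-32.1276 = 0.03156
P_K = P₀×ρ^K = 0.03156 × 2.0139^4 = 0.03156 × 16.4495 = 0.5191
λ_eff = λ(1-P_K) = 14.5 × (1 - 0.51912) = 14.5 × 0.48088 = 6.9728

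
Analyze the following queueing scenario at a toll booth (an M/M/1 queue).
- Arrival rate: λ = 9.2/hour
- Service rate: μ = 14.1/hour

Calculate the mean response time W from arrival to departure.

First, compute utilization: ρ = λ/μ = 9.2/14.1 = 0.6525
For M/M/1: W = 1/(μ-λ)
W = 1/(14.1-9.2) = 1/4.90
W = 0.2041 hours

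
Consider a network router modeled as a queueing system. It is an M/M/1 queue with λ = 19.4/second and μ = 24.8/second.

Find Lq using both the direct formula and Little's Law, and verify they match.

Method 1 (direct): Lq = λ²/(μ(μ-λ)) = 376.36/(24.8 × 5.40) = 2.8103

Method 2 (Little's Law):
W = 1/(μ-λ) = 1/5.40 = 0.185185
Wq = W - 1/μ = 0.185185 - 0.0403226 = 0.14486
Lq = λWq = 19.4 × 0.14486 = 2.8103 ✔ (matches Method 1)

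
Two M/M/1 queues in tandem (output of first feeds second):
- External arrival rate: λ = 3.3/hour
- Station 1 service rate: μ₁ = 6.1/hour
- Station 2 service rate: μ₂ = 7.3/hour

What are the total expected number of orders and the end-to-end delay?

By Jackson's theorem, each station behaves as independent M/M/1.
Station 1: ρ₁ = 3.3/6.1 = 0.5410, L₁ = ρ₁/(1-ρ₁) = λ/(μ₁-λ) = 3.3/2.80 = 1.17857
Station 2: ρ₂ = 3.3/7.3 = 0.4521, L₂ = ρ₂/(1-ρ₂) = λ/(μ₂-λ) = 3.3/4.00 = 0.825000
Total: L = L₁ + L₂ = 1.17857 + 0.825000 = 2.00357
W = L/λ = 2.00357/3.3 = 0.6071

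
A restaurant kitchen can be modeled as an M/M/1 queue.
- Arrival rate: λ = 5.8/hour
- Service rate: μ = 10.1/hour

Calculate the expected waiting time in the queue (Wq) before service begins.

First, compute utilization: ρ = λ/μ = 5.8/10.1 = 0.5743
For M/M/1: Wq = λ/(μ(μ-λ))
Wq = 5.8/(10.1 × (10.1-5.8))
Wq = 5.8/(10.1 × 4.30)
Wq = 0.1335 hours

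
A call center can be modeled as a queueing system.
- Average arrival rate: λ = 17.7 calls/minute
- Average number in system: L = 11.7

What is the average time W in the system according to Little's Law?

Little's Law: L = λW, so W = L/λ
W = 11.7/17.7 = 0.6610 minutes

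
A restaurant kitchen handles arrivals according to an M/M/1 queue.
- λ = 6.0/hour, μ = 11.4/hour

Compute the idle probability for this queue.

ρ = λ/μ = 6.0/11.4 = 0.5263
P(0) = 1 - ρ = 1 - 0.5263 = 0.4737
The server is idle 47.37% of the time.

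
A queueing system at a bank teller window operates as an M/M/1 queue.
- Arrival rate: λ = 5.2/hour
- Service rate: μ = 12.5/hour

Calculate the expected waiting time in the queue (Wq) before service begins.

First, compute utilization: ρ = λ/μ = 5.2/12.5 = 0.4160
For M/M/1: Wq = λ/(μ(μ-λ))
Wq = 5.2/(12.5 × (12.5-5.2))
Wq = 5.2/(12.5 × 7.30)
Wq = 0.05699 hours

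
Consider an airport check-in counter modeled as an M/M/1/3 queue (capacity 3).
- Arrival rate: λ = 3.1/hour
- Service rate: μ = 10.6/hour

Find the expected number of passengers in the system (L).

ρ = λ/μ = 3.1/10.6 = 0.29245
P₀ = (1-ρ)/(1-ρ^(K+1)) = (1-0.29245)/(1-0.29245^4) = 0.7076/0.9927 = 0.7128
P_K = P₀×ρ^K = 0.7128 × 0.29245^3 = 0.7128 × 0.02501 = 0.01783
L = ρ[1 - (K+1)ρ^K + Kρ^(K+1)] / [(1-ρ)(1-ρ^(K+1))]
L = 0.29245 × (1 - 4×0.02501 + 3×0.007315) / ((1 - 0.29245) × (1 - 0.007315)) = 0.3839 passengers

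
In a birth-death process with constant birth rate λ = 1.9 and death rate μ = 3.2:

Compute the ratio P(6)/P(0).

For constant rates: P(n)/P(0) = (λ/μ)^n
P(6)/P(0) = (1.9/3.2)^6 = 0.59375^6 = 0.04381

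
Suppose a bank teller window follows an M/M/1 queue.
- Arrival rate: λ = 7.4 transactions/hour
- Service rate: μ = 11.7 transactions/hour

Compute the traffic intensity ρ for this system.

Server utilization: ρ = λ/μ
ρ = 7.4/11.7 = 0.6325
The server is busy 63.25% of the time.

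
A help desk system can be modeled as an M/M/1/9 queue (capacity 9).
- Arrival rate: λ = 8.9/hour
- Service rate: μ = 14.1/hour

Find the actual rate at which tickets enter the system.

ρ = λ/μ = 8.9/14.1 = 0.6312
P₀ = (1-ρ)/(1-ρ^(K+1)) = (1-0.6312)/(1-0.6312^10) = 0.3688/0.9900 = 0.3725
P_K = P₀×ρ^K = 0.37254 × 0.6312^9 = 0.37254 × 0.015904 = 0.005925
λ_eff = λ(1-P_K) = 8.9 × (1 - 0.005925) = 8.9 × 0.99408 = 8.8473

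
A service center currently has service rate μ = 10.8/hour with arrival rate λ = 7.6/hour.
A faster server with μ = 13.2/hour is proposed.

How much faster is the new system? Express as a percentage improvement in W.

System 1: ρ₁ = 7.6/10.8 = 0.7037, W₁ = 1/(10.8-7.6) = 0.31250
System 2: ρ₂ = 7.6/13.2 = 0.5758, W₂ = 1/(13.2-7.6) = 0.17857
Improvement: (W₁-W₂)/W₁ = (0.31250-0.17857)/0.31250 = 42.86%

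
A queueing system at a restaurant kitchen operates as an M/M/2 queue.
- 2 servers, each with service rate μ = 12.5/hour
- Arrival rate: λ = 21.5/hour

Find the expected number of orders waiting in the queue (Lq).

Traffic intensity: ρ = λ/(cμ) = 21.5/(2×12.5) = 0.8600
Since ρ = 0.8600 < 1, system is stable.
Offered load a = λ/μ = cρ = 21.5/12.5 = 1.7200
P₀ = [ Σₙ₌₀^1 aⁿ/n! + a^2/(2!(1-ρ)) ]⁻¹
Σ = a^0/0! + a^1/1! = 1.0000 + 1.7200 = 2.7200
a^2/(2!(1-ρ)) = 2.9584/(2 × 0.1400) = 10.5657
P₀ = 1/(2.7200 + 10.5657) = 0.07527
Lq = P₀·a^2·ρ / (2!(1-ρ)²) = 0.075269 × 2.9584 × 0.86000 / (2 × 0.019600) = 4.8852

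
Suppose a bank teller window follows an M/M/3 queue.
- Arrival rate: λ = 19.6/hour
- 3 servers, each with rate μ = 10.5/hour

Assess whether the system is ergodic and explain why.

Stability requires ρ = λ/(cμ) < 1
ρ = 19.6/(3 × 10.5) = 19.6/31.50 = 0.6222
Since 0.6222 < 1, the system is STABLE.
The servers are busy 62.22% of the time.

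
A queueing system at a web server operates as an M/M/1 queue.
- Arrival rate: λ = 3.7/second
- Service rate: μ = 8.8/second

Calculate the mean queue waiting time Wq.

First, compute utilization: ρ = λ/μ = 3.7/8.8 = 0.4205
For M/M/1: Wq = λ/(μ(μ-λ))
Wq = 3.7/(8.8 × (8.8-3.7))
Wq = 3.7/(8.8 × 5.10)
Wq = 0.08244 seconds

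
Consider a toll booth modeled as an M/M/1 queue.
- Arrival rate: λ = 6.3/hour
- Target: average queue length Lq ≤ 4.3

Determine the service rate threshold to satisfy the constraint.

For M/M/1: Lq = λ²/(μ(μ-λ))
Need Lq ≤ 4.3, i.e. μ(μ-λ) ≥ λ²/4.3
μ² - 6.3μ - 39.69/4.3 ≥ 0  →  μ² - 6.3μ - 9.23023 ≥ 0
Quadratic formula (positive root): μ = [λ + √(λ² + 4×9.23023)]/2
Discriminant: 39.69 + 4×9.23023 = 76.6109, √76.6109 = 8.7528
μ ≥ (6.3 + 8.7528)/2 = 7.5264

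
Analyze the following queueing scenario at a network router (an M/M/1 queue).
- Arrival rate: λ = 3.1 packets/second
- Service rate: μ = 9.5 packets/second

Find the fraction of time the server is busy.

Server utilization: ρ = λ/μ
ρ = 3.1/9.5 = 0.3263
The server is busy 32.63% of the time.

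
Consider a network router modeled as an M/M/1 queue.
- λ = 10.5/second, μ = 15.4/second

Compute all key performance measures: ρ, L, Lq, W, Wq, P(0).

Step 1: ρ = λ/μ = 10.5/15.4 = 0.6818
Step 2: L = λ/(μ-λ) = 10.5/4.90 = 2.1429
Step 3: Lq = λ²/(μ(μ-λ)) = 110.25/(15.4×4.90) = 1.4610
Step 4: W = 1/(μ-λ) = 1/4.90 = 0.204082
Step 5: Wq = λ/(μ(μ-λ)) = 10.5/(15.4×4.90) = 0.1391
Step 6: P(0) = 1-ρ = 0.3182
Verify: L = λW = 10.5×0.204082 = 2.1429 ✔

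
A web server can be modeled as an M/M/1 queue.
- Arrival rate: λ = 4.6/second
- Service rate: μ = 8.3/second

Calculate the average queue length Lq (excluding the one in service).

ρ = λ/μ = 4.6/8.3 = 0.5542
For M/M/1: Lq = λ²/(μ(μ-λ))
Lq = 21.16/(8.3 × 3.70)
Lq = 0.6890 requests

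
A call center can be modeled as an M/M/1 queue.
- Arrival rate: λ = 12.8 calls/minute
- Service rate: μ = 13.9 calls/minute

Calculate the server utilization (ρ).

Server utilization: ρ = λ/μ
ρ = 12.8/13.9 = 0.9209
The server is busy 92.09% of the time.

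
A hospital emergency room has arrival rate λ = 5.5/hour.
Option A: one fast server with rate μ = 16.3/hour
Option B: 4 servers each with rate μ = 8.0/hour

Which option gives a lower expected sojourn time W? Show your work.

Option A: single server μ = 16.3 (M/M/1)
  ρ_A = 5.5/16.3 = 0.3374
  W_A = 1/(μ-λ) = 1/(16.3-5.5) = 1/10.80 = 0.09259

Option B: 4 servers μ = 8.0 (M/M/4)
  ρ_B = λ/(cμ) = 5.5/(4×8.0) = 0.1719
  Offered load a = λ/μ = cρ = 5.5/8.0 = 0.6875
  P₀ = [ Σₙ₌₀^3 aⁿ/n! + a^4/(4!(1-ρ)) ]⁻¹
  Σ = a^0/0! + a^1/1! + a^2/2! + a^3/3! = 1.0000 + 0.6875 + 0.2363 + 0.05416 = 1.9780
  a^4/(4!(1-ρ)) = 0.2234/(24 × 0.8281) = 0.01124
  P₀ = 1/(1.9780 + 0.01124) = 0.5027
  Lq = P₀·a^4·ρ / (4!(1-ρ)²) = 0.5027 × 0.2234 × 0.1719 / (24 × 0.6858) = 0.001173
  Wq_B = Lq/λ = 0.0011728/5.5 = 0.0002132
  W_B = Wq_B + 1/μ = 0.0002132 + 0.1250 = 0.1252

Since W_A = 0.09259 < W_B = 0.1252, Option A (single fast server) has the shorter time in system.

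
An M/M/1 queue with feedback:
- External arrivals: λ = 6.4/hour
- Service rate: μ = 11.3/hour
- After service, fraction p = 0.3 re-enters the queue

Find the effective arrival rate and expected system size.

Effective arrival rate: λ_eff = λ/(1-p) = 6.4/(1-0.3) = 6.4/0.70 = 9.142857
ρ = λ_eff/μ = 9.142857/11.3 = 0.809102
L = ρ/(1-ρ) = 0.809102/(1-0.809102) = 4.2384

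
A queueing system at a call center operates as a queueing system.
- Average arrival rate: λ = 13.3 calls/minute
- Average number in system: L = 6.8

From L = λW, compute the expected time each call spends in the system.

Little's Law: L = λW, so W = L/λ
W = 6.8/13.3 = 0.5113 minutes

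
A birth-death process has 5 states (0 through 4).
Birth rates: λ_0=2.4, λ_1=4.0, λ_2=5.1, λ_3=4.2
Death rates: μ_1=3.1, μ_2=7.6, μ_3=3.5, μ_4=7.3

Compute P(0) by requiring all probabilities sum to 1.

Ratios P(n)/P(0) = (λ₀···λₙ₋₁)/(μ₁···μₙ):
P(1)/P(0) = (2.4)/(3.1) = 0.7742
P(2)/P(0) = (2.4×4.0)/(3.1×7.6) = 0.4075
P(3)/P(0) = (2.4×4.0×5.1)/(3.1×7.6×3.5) = 0.5937
P(4)/P(0) = (2.4×4.0×5.1×4.2)/(3.1×7.6×3.5×7.3) = 0.3416

Normalization: ∑ P(n) = 1
P(0) × (1.0000 + 0.7742 + 0.4075 + 0.5937 + 0.3416) = 1
P(0) × 3.1170 = 1
P(0) = 1/3.1170 = 0.3208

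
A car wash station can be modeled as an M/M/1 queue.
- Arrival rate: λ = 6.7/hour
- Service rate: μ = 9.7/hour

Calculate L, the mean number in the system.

ρ = λ/μ = 6.7/9.7 = 0.6907
For M/M/1: L = λ/(μ-λ)
L = 6.7/(9.7-6.7) = 6.7/3.00
L = 2.2333 cars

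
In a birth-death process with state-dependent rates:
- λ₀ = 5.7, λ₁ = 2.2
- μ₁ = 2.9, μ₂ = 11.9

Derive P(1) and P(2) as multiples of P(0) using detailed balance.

Balance equations:
State 0: λ₀P₀ = μ₁P₁ → P₁ = (λ₀/μ₁)P₀ = (5.7/2.9)P₀ = 1.9655P₀
State 1: P₂ = (λ₀λ₁)/(μ₁μ₂)P₀ = (5.7×2.2)/(2.9×11.9)P₀ = 0.3634P₀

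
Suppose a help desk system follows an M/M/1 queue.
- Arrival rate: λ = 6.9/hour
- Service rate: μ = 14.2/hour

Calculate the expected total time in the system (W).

First, compute utilization: ρ = λ/μ = 6.9/14.2 = 0.4859
For M/M/1: W = 1/(μ-λ)
W = 1/(14.2-6.9) = 1/7.30
W = 0.1370 hours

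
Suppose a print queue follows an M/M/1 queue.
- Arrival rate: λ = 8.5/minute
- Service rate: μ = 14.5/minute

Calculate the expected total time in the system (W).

First, compute utilization: ρ = λ/μ = 8.5/14.5 = 0.5862
For M/M/1: W = 1/(μ-λ)
W = 1/(14.5-8.5) = 1/6.00
W = 0.1667 minutes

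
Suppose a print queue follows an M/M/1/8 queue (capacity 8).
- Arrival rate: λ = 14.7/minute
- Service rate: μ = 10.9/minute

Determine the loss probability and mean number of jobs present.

ρ = λ/μ = 14.7/10.9 = 1.348624
P₀ = (1-ρ)/(1-ρ^(K+1)) = (1-1.348624)/(1-1.348624^9) = -0.3486/-13.7577 = 0.02534
P_K = P₀×ρ^K = 0.02534 × 1.348624^8 = 0.02534 × 10.9428 = 0.2773
Blocking probability P_8 = 0.2773 (27.73%)
L = ρ[1 - (K+1)ρ^K + Kρ^(K+1)] / [(1-ρ)(1-ρ^(K+1))]
L = 1.348624 × (1 - 9×10.94276 + 8×14.75768) / ((1 - 1.348624) × (1 - 14.75768)) = 5.7858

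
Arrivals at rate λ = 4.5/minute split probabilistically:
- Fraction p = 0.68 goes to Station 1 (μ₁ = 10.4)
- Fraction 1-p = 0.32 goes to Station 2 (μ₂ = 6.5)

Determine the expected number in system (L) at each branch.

Effective rates: λ₁ = 4.5×0.68 = 3.06, λ₂ = 4.5×0.32 = 1.44
Station 1: ρ₁ = 3.06/10.4 = 0.29423, L₁ = ρ₁/(1-ρ₁) = 0.29423/(1-0.29423) = 0.4169
Station 2: ρ₂ = 1.44/6.5 = 0.22154, L₂ = ρ₂/(1-ρ₂) = 0.22154/(1-0.22154) = 0.2846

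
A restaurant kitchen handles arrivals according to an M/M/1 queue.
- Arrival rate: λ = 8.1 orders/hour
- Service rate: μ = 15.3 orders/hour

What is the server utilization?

Server utilization: ρ = λ/μ
ρ = 8.1/15.3 = 0.5294
The server is busy 52.94% of the time.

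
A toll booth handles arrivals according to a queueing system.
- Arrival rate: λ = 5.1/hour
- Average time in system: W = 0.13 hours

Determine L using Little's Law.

Little's Law: L = λW
L = 5.1 × 0.13 = 0.6630 vehicles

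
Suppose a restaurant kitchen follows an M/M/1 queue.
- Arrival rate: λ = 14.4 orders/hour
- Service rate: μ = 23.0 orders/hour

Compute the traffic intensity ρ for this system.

Server utilization: ρ = λ/μ
ρ = 14.4/23.0 = 0.6261
The server is busy 62.61% of the time.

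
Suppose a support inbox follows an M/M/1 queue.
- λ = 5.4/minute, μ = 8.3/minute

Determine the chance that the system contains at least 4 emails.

ρ = λ/μ = 5.4/8.3 = 0.6506
P(N ≥ n) = ρⁿ
P(N ≥ 4) = 0.6506^4
P(N ≥ 4) = 0.1792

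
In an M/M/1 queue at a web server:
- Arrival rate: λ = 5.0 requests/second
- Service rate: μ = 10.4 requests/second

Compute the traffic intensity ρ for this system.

Server utilization: ρ = λ/μ
ρ = 5.0/10.4 = 0.4808
The server is busy 48.08% of the time.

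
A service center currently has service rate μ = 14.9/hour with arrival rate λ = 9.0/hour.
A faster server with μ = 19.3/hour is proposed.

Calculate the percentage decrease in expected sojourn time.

System 1: ρ₁ = 9.0/14.9 = 0.6040, W₁ = 1/(14.9-9.0) = 0.1695
System 2: ρ₂ = 9.0/19.3 = 0.4663, W₂ = 1/(19.3-9.0) = 0.09709
Improvement: (W₁-W₂)/W₁ = (0.1695-0.09709)/0.1695 = 42.72%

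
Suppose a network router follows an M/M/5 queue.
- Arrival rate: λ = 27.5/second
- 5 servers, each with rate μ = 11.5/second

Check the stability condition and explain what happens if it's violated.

Stability requires ρ = λ/(cμ) < 1
ρ = 27.5/(5 × 11.5) = 27.5/57.50 = 0.4783
Since 0.4783 < 1, the system is STABLE.
The servers are busy 47.83% of the time.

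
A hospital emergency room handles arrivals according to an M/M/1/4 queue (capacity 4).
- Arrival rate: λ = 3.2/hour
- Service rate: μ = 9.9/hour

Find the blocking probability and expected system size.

ρ = λ/μ = 3.2/9.9 = 0.323232
P₀ = (1-ρ)/(1-ρ^(K+1)) = (1-0.323232)/(1-0.323232^5) = 0.6768/0.9965 = 0.6792
P_K = P₀×ρ^K = 0.67916 × 0.323232^4 = 0.67916 × 0.010916 = 0.007414
Blocking probability P_4 = 0.007414 (0.74%)
L = ρ[1 - (K+1)ρ^K + Kρ^(K+1)] / [(1-ρ)(1-ρ^(K+1))]
L = 0.323232 × (1 - 5×0.01092 + 4×0.003528) / ((1 - 0.323232) × (1 - 0.003528)) = 0.4599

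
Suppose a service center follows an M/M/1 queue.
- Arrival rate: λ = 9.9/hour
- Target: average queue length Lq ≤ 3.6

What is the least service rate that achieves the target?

For M/M/1: Lq = λ²/(μ(μ-λ))
Need Lq ≤ 3.6, i.e. μ(μ-λ) ≥ λ²/3.6
μ² - 9.9μ - 98.01/3.6 ≥ 0  →  μ² - 9.9μ - 27.2250 ≥ 0
Quadratic formula (positive root): μ = [λ + √(λ² + 4×27.2250)]/2
Discriminant: 98.01 + 4×27.2250 = 206.9100, √206.9100 = 14.3844
μ ≥ (9.9 + 14.3844)/2 = 12.1422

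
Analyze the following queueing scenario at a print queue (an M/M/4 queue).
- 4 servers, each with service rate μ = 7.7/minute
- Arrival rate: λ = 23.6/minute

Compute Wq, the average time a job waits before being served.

Traffic intensity: ρ = λ/(cμ) = 23.6/(4×7.7) = 0.7662
Since ρ = 0.7662 < 1, system is stable.
Offered load a = λ/μ = cρ = 23.6/7.7 = 3.0649
P₀ = [ Σₙ₌₀^3 aⁿ/n! + a^4/(4!(1-ρ)) ]⁻¹
Σ = a^0/0! + a^1/1! + a^2/2! + a^3/3! = 1.0000 + 3.0649 + 4.6969 + 4.7986 = 13.5604
a^4/(4!(1-ρ)) = 88.2440/(24 × 0.233766) = 15.7287
P₀ = 1/(13.5604 + 15.7287) = 0.03414
Lq = P₀·a^4·ρ / (4!(1-ρ)²) = 0.034142 × 88.2440 × 0.76623 / (24 × 0.054647) = 1.7602
Wq = Lq/λ = 1.76021/23.6 = 0.07459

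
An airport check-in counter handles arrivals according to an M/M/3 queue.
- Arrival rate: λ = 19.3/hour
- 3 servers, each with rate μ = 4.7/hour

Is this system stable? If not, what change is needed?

Stability requires ρ = λ/(cμ) < 1
ρ = 19.3/(3 × 4.7) = 19.3/14.10 = 1.3688
Since 1.3688 ≥ 1, the system is UNSTABLE.
Need c > λ/μ = 19.3/4.7 = 4.11.
Minimum servers needed: c = 5.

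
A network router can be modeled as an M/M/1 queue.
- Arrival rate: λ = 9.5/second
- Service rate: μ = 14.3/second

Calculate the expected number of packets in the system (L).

ρ = λ/μ = 9.5/14.3 = 0.6643
For M/M/1: L = λ/(μ-λ)
L = 9.5/(14.3-9.5) = 9.5/4.80
L = 1.9792 packets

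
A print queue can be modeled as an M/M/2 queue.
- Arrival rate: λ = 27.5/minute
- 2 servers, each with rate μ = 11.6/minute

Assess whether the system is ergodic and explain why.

Stability requires ρ = λ/(cμ) < 1
ρ = 27.5/(2 × 11.6) = 27.5/23.20 = 1.1853
Since 1.1853 ≥ 1, the system is UNSTABLE.
Need c > λ/μ = 27.5/11.6 = 2.37.
Minimum servers needed: c = 3.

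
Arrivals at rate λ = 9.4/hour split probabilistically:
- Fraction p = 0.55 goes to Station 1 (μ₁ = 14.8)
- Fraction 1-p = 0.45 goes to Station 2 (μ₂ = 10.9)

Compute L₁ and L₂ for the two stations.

Effective rates: λ₁ = 9.4×0.55 = 5.17, λ₂ = 9.4×0.45 = 4.23
Station 1: ρ₁ = 5.17/14.8 = 0.34932, L₁ = ρ₁/(1-ρ₁) = 0.34932/(1-0.34932) = 0.5369
Station 2: ρ₂ = 4.23/10.9 = 0.38807, L₂ = ρ₂/(1-ρ₂) = 0.38807/(1-0.38807) = 0.6342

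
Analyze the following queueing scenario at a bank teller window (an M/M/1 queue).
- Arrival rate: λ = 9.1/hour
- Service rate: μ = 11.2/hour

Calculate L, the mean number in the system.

ρ = λ/μ = 9.1/11.2 = 0.8125
For M/M/1: L = λ/(μ-λ)
L = 9.1/(11.2-9.1) = 9.1/2.10
L = 4.3333 transactions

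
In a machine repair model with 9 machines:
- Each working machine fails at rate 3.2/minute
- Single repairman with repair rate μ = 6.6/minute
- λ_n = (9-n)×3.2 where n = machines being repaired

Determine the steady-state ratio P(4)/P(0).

P(4)/P(0) = ∏_{i=0}^{4-1} λ_i/μ_{i+1}
= (9-0)×3.2/6.6 × (9-1)×3.2/6.6 × (9-2)×3.2/6.6 × (9-3)×3.2/6.6
= 167.1114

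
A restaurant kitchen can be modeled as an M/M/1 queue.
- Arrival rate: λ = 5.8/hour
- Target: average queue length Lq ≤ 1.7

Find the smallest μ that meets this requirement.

For M/M/1: Lq = λ²/(μ(μ-λ))
Need Lq ≤ 1.7, i.e. μ(μ-λ) ≥ λ²/1.7
μ² - 5.8μ - 33.64/1.7 ≥ 0  →  μ² - 5.8μ - 19.788235 ≥ 0
Quadratic formula (positive root): μ = [λ + √(λ² + 4×19.788235)]/2
Discriminant: 33.64 + 4×19.788235 = 112.7929, √112.7929 = 10.6204
μ ≥ (5.8 + 10.6204)/2 = 8.2102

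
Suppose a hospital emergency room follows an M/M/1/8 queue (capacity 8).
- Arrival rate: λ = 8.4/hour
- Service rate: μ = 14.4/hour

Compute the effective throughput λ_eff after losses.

ρ = λ/μ = 8.4/14.4 = 0.583333
P₀ = (1-ρ)/(1-ρ^(K+1)) = (1-0.583333)/(1-0.583333^9) = 0.4167/0.9922 = 0.4200
P_K = P₀×ρ^K = 0.41995 × 0.583333^8 = 0.41995 × 0.013407 = 0.005630
λ_eff = λ(1-P_K) = 8.4 × (1 - 0.005630) = 8.4 × 0.99437 = 8.3527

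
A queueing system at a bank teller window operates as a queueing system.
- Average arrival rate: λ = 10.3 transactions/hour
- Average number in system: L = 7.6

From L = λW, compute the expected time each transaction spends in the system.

Little's Law: L = λW, so W = L/λ
W = 7.6/10.3 = 0.7379 hours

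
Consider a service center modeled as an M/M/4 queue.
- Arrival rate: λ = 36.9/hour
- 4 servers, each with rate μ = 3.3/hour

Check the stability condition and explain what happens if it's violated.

Stability requires ρ = λ/(cμ) < 1
ρ = 36.9/(4 × 3.3) = 36.9/13.20 = 2.7955
Since 2.7955 ≥ 1, the system is UNSTABLE.
Need c > λ/μ = 36.9/3.3 = 11.18.
Minimum servers needed: c = 12.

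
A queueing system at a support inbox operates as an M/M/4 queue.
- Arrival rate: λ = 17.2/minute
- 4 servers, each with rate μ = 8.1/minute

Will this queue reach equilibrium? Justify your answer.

Stability requires ρ = λ/(cμ) < 1
ρ = 17.2/(4 × 8.1) = 17.2/32.40 = 0.5309
Since 0.5309 < 1, the system is STABLE.
The servers are busy 53.09% of the time.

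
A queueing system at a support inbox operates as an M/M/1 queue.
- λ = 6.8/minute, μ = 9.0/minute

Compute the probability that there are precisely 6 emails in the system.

ρ = λ/μ = 6.8/9.0 = 0.7556
P(n) = (1-ρ)ρⁿ
P(6) = (1-0.7556) × 0.7556^6
P(6) = 0.2444 × 0.1861
P(6) = 0.04548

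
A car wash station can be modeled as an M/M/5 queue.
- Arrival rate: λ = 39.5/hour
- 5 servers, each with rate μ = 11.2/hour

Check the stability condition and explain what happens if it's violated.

Stability requires ρ = λ/(cμ) < 1
ρ = 39.5/(5 × 11.2) = 39.5/56.00 = 0.7054
Since 0.7054 < 1, the system is STABLE.
The servers are busy 70.54% of the time.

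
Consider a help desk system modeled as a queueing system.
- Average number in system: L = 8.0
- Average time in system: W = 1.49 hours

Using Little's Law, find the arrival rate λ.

Little's Law: L = λW, so λ = L/W
λ = 8.0/1.49 = 5.3691 tickets/hour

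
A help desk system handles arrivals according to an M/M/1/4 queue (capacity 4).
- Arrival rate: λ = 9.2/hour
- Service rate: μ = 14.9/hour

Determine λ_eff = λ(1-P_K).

ρ = λ/μ = 9.2/14.9 = 0.61745
P₀ = (1-ρ)/(1-ρ^(K+1)) = (1-0.61745)/(1-0.61745^5) = 0.38255/0.91026 = 0.4203
P_K = P₀×ρ^K = 0.420267 × 0.61745^4 = 0.420267 × 0.145347 = 0.06108
λ_eff = λ(1-P_K) = 9.2 × (1 - 0.061085) = 9.2 × 0.938915 = 8.6380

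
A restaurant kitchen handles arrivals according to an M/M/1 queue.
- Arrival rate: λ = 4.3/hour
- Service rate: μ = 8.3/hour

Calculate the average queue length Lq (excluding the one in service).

ρ = λ/μ = 4.3/8.3 = 0.5181
For M/M/1: Lq = λ²/(μ(μ-λ))
Lq = 18.49/(8.3 × 4.00)
Lq = 0.5569 orders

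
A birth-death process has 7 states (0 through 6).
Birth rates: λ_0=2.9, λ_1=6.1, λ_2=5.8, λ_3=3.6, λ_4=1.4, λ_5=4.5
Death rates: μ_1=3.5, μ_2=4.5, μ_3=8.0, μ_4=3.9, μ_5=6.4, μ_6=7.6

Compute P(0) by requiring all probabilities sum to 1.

Ratios P(n)/P(0) = (λ₀···λₙ₋₁)/(μ₁···μₙ):
P(1)/P(0) = (2.9)/(3.5) = 0.82857
P(2)/P(0) = (2.9×6.1)/(3.5×4.5) = 1.1232
P(3)/P(0) = (2.9×6.1×5.8)/(3.5×4.5×8.0) = 0.81430
P(4)/P(0) = (2.9×6.1×5.8×3.6)/(3.5×4.5×8.0×3.9) = 0.75166
P(5)/P(0) = (2.9×6.1×5.8×3.6×1.4)/(3.5×4.5×8.0×3.9×6.4) = 0.16443
P(6)/P(0) = (2.9×6.1×5.8×3.6×1.4×4.5)/(3.5×4.5×8.0×3.9×6.4×7.6) = 0.097358

Normalization: ∑ P(n) = 1
P(0) × (1.0000 + 0.82857 + 1.1232 + 0.81430 + 0.75166 + 0.16443 + 0.097358) = 1
P(0) × 4.7795 = 1
P(0) = 1/4.7795 = 0.2092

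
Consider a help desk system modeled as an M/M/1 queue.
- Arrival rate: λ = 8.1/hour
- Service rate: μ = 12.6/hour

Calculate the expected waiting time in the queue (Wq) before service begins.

First, compute utilization: ρ = λ/μ = 8.1/12.6 = 0.6429
For M/M/1: Wq = λ/(μ(μ-λ))
Wq = 8.1/(12.6 × (12.6-8.1))
Wq = 8.1/(12.6 × 4.50)
Wq = 0.1429 hours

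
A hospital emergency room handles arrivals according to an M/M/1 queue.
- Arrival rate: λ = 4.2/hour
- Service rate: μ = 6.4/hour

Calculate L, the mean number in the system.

ρ = λ/μ = 4.2/6.4 = 0.6562
For M/M/1: L = λ/(μ-λ)
L = 4.2/(6.4-4.2) = 4.2/2.20
L = 1.9091 patients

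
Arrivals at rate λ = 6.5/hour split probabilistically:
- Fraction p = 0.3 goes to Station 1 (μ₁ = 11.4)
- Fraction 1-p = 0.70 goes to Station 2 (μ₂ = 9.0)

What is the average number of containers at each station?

Effective rates: λ₁ = 6.5×0.3 = 1.95, λ₂ = 6.5×0.70 = 4.55
Station 1: ρ₁ = 1.95/11.4 = 0.17105, L₁ = ρ₁/(1-ρ₁) = 0.17105/(1-0.17105) = 0.2063
Station 2: ρ₂ = 4.55/9.0 = 0.50556, L₂ = ρ₂/(1-ρ₂) = 0.50556/(1-0.50556) = 1.0225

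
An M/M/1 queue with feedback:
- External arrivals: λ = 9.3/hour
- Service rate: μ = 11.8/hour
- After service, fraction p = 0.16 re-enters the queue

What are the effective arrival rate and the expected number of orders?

Effective arrival rate: λ_eff = λ/(1-p) = 9.3/(1-0.16) = 9.3/0.84 = 11.071429
ρ = λ_eff/μ = 11.071429/11.8 = 0.9382567
L = ρ/(1-ρ) = 0.9382567/(1-0.9382567) = 15.1961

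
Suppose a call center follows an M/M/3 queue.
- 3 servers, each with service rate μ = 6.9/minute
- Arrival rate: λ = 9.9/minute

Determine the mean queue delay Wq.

Traffic intensity: ρ = λ/(cμ) = 9.9/(3×6.9) = 0.4783
Since ρ = 0.4783 < 1, system is stable.
Offered load a = λ/μ = cρ = 9.9/6.9 = 1.4348
P₀ = [ Σₙ₌₀^2 aⁿ/n! + a^3/(3!(1-ρ)) ]⁻¹
Σ = a^0/0! + a^1/1! + a^2/2! = 1.0000 + 1.4348 + 1.0293 = 3.4641
a^3/(3!(1-ρ)) = 2.9536/(6 × 0.52174) = 0.9435
P₀ = 1/(3.4641 + 0.9435) = 0.2269
Lq = P₀·a^3·ρ / (3!(1-ρ)²) = 0.22688 × 2.9536 × 0.47826 / (6 × 0.27221) = 0.1962
Wq = Lq/λ = 0.1962/9.9 = 0.01982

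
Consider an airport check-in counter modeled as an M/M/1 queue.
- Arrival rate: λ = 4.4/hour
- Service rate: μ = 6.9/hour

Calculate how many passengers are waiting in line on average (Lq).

ρ = λ/μ = 4.4/6.9 = 0.6377
For M/M/1: Lq = λ²/(μ(μ-λ))
Lq = 19.36/(6.9 × 2.50)
Lq = 1.1223 passengers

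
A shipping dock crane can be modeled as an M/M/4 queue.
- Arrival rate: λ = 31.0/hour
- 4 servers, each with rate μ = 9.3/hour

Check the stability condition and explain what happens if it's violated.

Stability requires ρ = λ/(cμ) < 1
ρ = 31.0/(4 × 9.3) = 31.0/37.20 = 0.8333
Since 0.8333 < 1, the system is STABLE.
The servers are busy 83.33% of the time.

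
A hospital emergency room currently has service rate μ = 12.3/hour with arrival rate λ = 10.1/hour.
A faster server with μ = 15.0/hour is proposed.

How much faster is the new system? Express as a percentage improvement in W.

System 1: ρ₁ = 10.1/12.3 = 0.8211, W₁ = 1/(12.3-10.1) = 0.45455
System 2: ρ₂ = 10.1/15.0 = 0.6733, W₂ = 1/(15.0-10.1) = 0.20408
Improvement: (W₁-W₂)/W₁ = (0.45455-0.20408)/0.45455 = 55.10%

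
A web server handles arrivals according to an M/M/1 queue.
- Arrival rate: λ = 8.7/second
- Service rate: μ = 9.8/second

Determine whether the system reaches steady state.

Stability requires ρ = λ/(cμ) < 1
ρ = 8.7/(1 × 9.8) = 8.7/9.80 = 0.8878
Since 0.8878 < 1, the system is STABLE.
The server is busy 88.78% of the time.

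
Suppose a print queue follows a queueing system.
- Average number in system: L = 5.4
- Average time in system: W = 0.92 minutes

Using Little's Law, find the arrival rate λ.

Little's Law: L = λW, so λ = L/W
λ = 5.4/0.92 = 5.8696 jobs/minute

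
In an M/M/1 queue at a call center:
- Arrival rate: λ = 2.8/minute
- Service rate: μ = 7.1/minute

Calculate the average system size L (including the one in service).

ρ = λ/μ = 2.8/7.1 = 0.3944
For M/M/1: L = λ/(μ-λ)
L = 2.8/(7.1-2.8) = 2.8/4.30
L = 0.6512 calls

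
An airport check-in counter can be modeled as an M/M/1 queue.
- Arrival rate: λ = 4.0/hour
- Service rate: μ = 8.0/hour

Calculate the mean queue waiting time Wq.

First, compute utilization: ρ = λ/μ = 4.0/8.0 = 0.5000
For M/M/1: Wq = λ/(μ(μ-λ))
Wq = 4.0/(8.0 × (8.0-4.0))
Wq = 4.0/(8.0 × 4.00)
Wq = 0.1250 hours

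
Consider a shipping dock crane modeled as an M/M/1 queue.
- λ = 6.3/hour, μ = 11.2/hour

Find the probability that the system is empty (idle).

ρ = λ/μ = 6.3/11.2 = 0.5625
P(0) = 1 - ρ = 1 - 0.5625 = 0.4375
The server is idle 43.75% of the time.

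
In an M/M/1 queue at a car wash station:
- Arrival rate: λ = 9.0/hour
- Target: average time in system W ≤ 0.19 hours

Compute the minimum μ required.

For M/M/1: W = 1/(μ-λ)
Need W ≤ 0.19, so 1/(μ-λ) ≤ 0.19
μ - λ ≥ 1/0.19 = 5.2632
μ ≥ 9.0 + 5.2632 = 14.2632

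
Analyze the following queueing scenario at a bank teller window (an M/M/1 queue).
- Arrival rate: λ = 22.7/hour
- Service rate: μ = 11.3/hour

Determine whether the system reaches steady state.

Stability requires ρ = λ/(cμ) < 1
ρ = 22.7/(1 × 11.3) = 22.7/11.30 = 2.0088
Since 2.0088 ≥ 1, the system is UNSTABLE.
Queue grows without bound. Need μ > λ = 22.7.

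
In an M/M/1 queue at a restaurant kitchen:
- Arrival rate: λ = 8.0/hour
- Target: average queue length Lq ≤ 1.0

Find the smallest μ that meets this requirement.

For M/M/1: Lq = λ²/(μ(μ-λ))
Need Lq ≤ 1.0, i.e. μ(μ-λ) ≥ λ²/1.0
μ² - 8.0μ - 64.00/1.0 ≥ 0  →  μ² - 8.0μ - 64.0000 ≥ 0
Quadratic formula (positive root): μ = [λ + √(λ² + 4×64.0000)]/2
Discriminant: 64.00 + 4×64.0000 = 320.0000, √320.0000 = 17.8885
μ ≥ (8.0 + 17.8885)/2 = 12.9443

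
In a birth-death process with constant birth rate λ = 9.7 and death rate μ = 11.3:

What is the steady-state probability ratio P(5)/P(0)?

For constant rates: P(n)/P(0) = (λ/μ)^n
P(5)/P(0) = (9.7/11.3)^5 = 0.8584^5 = 0.4661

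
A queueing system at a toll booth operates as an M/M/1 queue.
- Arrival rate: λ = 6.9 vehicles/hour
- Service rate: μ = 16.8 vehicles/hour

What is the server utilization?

Server utilization: ρ = λ/μ
ρ = 6.9/16.8 = 0.4107
The server is busy 41.07% of the time.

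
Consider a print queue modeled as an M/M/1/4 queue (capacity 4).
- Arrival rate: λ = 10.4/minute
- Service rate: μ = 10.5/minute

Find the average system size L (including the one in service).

ρ = λ/μ = 10.4/10.5 = 0.9905
P₀ = (1-ρ)/(1-ρ^(K+1)) = (1-0.9905)/(1-0.9905^5) = 0.009500/0.04661 = 0.2038
P_K = P₀×ρ^K = 0.2038 × 0.9905^4 = 0.2038 × 0.9625 = 0.1962
L = ρ[1 - (K+1)ρ^K + Kρ^(K+1)] / [(1-ρ)(1-ρ^(K+1))]
L = 0.9905 × (1 - 5×0.96253808 + 4×0.95339397) / ((1 - 0.9905) × (1 - 0.95339397)) = 1.9809 jobs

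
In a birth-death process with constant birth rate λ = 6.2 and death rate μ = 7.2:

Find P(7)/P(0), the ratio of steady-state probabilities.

For constant rates: P(n)/P(0) = (λ/μ)^n
P(7)/P(0) = (6.2/7.2)^7 = 0.8611^7 = 0.3511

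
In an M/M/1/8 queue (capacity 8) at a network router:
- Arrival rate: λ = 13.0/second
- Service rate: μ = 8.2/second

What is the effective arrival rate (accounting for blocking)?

ρ = λ/μ = 13.0/8.2 = 1.58537
P₀ = (1-ρ)/(1-ρ^(K+1)) = (1-1.58537)/(1-1.58537^9) = -0.5854/-62.2668 = 0.009401
P_K = P₀×ρ^K = 0.009401 × 1.58537^8 = 0.009401 × 39.9066 = 0.3752
λ_eff = λ(1-P_K) = 13.0 × (1 - 0.37516) = 13.0 × 0.62484 = 8.1229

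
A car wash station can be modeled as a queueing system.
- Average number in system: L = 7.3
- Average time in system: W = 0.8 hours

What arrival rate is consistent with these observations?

Little's Law: L = λW, so λ = L/W
λ = 7.3/0.8 = 9.1250 cars/hour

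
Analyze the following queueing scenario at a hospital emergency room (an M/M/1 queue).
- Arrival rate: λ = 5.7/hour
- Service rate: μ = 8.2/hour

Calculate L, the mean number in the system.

ρ = λ/μ = 5.7/8.2 = 0.6951
For M/M/1: L = λ/(μ-λ)
L = 5.7/(8.2-5.7) = 5.7/2.50
L = 2.2800 patients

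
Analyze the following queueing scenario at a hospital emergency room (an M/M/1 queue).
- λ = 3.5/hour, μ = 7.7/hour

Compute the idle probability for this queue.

ρ = λ/μ = 3.5/7.7 = 0.4545
P(0) = 1 - ρ = 1 - 0.4545 = 0.5455
The server is idle 54.55% of the time.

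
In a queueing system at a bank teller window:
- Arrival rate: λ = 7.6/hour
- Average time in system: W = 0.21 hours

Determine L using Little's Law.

Little's Law: L = λW
L = 7.6 × 0.21 = 1.5960 transactions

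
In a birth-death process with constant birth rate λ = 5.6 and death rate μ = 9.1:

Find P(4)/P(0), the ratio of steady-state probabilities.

For constant rates: P(n)/P(0) = (λ/μ)^n
P(4)/P(0) = (5.6/9.1)^4 = 0.6154^4 = 0.1434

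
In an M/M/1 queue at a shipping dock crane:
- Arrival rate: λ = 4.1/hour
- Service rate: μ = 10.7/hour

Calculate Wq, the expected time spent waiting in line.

First, compute utilization: ρ = λ/μ = 4.1/10.7 = 0.3832
For M/M/1: Wq = λ/(μ(μ-λ))
Wq = 4.1/(10.7 × (10.7-4.1))
Wq = 4.1/(10.7 × 6.60)
Wq = 0.05806 hours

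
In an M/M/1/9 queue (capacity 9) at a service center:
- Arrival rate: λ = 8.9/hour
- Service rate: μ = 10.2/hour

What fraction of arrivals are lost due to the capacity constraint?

ρ = λ/μ = 8.9/10.2 = 0.87255
P₀ = (1-ρ)/(1-ρ^(K+1)) = (1-0.87255)/(1-0.87255^10) = 0.12745/0.74420 = 0.1713
P_K = P₀×ρ^K = 0.17126 × 0.87255^9 = 0.17126 × 0.29317 = 0.05021
Blocking probability = 5.02%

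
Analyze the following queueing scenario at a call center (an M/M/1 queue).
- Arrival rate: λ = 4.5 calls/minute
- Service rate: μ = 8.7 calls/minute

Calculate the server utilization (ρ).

Server utilization: ρ = λ/μ
ρ = 4.5/8.7 = 0.5172
The server is busy 51.72% of the time.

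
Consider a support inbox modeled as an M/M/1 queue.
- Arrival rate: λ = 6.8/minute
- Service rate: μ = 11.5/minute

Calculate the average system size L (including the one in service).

ρ = λ/μ = 6.8/11.5 = 0.5913
For M/M/1: L = λ/(μ-λ)
L = 6.8/(11.5-6.8) = 6.8/4.70
L = 1.4468 emails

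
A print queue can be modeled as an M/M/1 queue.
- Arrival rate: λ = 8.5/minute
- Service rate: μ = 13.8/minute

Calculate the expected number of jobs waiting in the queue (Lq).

ρ = λ/μ = 8.5/13.8 = 0.6159
For M/M/1: Lq = λ²/(μ(μ-λ))
Lq = 72.25/(13.8 × 5.30)
Lq = 0.9878 jobs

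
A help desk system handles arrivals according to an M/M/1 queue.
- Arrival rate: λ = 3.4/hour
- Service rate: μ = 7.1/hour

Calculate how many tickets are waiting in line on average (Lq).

ρ = λ/μ = 3.4/7.1 = 0.4789
For M/M/1: Lq = λ²/(μ(μ-λ))
Lq = 11.56/(7.1 × 3.70)
Lq = 0.4400 tickets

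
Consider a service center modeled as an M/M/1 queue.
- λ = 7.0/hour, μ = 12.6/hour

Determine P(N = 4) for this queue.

ρ = λ/μ = 7.0/12.6 = 0.55556
P(n) = (1-ρ)ρⁿ
P(4) = (1-0.55556) × 0.55556^4
P(4) = 0.44444 × 0.095263
P(4) = 0.04234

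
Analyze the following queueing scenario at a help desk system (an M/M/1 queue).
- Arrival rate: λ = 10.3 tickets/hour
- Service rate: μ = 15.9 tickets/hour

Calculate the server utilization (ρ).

Server utilization: ρ = λ/μ
ρ = 10.3/15.9 = 0.6478
The server is busy 64.78% of the time.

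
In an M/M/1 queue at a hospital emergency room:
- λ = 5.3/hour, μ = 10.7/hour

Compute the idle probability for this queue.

ρ = λ/μ = 5.3/10.7 = 0.4953
P(0) = 1 - ρ = 1 - 0.4953 = 0.5047
The server is idle 50.47% of the time.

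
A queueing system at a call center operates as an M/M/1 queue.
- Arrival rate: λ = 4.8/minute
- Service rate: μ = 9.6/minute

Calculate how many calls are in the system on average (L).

ρ = λ/μ = 4.8/9.6 = 0.5000
For M/M/1: L = λ/(μ-λ)
L = 4.8/(9.6-4.8) = 4.8/4.80
L = 1.0000 calls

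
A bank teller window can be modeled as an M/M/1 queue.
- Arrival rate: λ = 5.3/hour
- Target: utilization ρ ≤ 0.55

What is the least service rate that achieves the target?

ρ = λ/μ, so μ = λ/ρ
μ ≥ 5.3/0.55 = 9.6364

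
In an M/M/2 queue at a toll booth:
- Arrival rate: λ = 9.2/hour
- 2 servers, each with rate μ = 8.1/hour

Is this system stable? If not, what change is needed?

Stability requires ρ = λ/(cμ) < 1
ρ = 9.2/(2 × 8.1) = 9.2/16.20 = 0.5679
Since 0.5679 < 1, the system is STABLE.
The servers are busy 56.79% of the time.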